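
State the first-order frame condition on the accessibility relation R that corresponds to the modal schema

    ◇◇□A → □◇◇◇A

This is a Sahlqvist (Geach-type) schema ◇^2□^1A → □^1◇^3A.
Minimal-valuation argument: fix x; take any y with xR^2y and any z with xR^1z. Set V(A) to the set of worlds R-reachable from y in exactly 1 step. Then □^1A holds at y, so the antecedent holds at x; validity forces ◇^3A at z, giving a w with zR^3w and yR^1w.
First-order correspondent: ∀x ∀y ∀z ((xR²y ∧ xRz) → ∃w (yRw ∧ zR³w)).

∀x ∀y ∀z ((xR²y ∧ xRz) → ∃w (yRw ∧ zR³w))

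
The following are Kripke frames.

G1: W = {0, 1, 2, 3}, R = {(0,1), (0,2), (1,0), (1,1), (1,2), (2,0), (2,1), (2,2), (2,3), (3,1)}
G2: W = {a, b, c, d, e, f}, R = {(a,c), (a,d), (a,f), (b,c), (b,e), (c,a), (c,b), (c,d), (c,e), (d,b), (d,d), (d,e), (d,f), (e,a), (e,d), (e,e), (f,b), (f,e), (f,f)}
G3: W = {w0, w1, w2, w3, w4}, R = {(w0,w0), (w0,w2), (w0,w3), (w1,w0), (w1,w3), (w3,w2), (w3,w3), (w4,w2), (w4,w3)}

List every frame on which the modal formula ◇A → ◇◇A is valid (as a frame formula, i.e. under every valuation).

G1, G3

The schema corresponds to a generalized confluence (Geach) condition: ∀x ∀y (xRy → ∃w (y = w ∧ xR²w)).
G1: satisfies the condition.
G2: fails — aRc but no w with c=w and aR²w.
G3: satisfies the condition.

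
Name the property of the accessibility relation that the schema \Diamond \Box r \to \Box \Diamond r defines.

convergence: \forall x \forall y \forall z (Rxy \wedge Rxz \to \exists w (Ryw \wedge Rzw))

This schema is the .2 axiom.
It corresponds to convergence: \forall x \forall y \forall z (Rxy \wedge Rxz \to \exists w (Ryw \wedge Rzw)).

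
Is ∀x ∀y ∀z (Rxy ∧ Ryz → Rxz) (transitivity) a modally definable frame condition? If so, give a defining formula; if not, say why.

This is a Sahlqvist condition; the 4 axiom □r → □□r defines it.

Yes — defined by □r → □□r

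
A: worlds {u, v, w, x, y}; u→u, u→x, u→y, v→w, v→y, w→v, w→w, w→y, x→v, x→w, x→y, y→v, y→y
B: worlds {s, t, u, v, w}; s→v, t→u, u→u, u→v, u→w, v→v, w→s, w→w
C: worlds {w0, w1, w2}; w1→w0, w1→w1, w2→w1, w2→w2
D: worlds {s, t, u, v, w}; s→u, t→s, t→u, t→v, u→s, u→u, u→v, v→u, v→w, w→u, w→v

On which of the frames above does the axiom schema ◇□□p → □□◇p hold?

A, D

This is the axiom for a generalized confluence (Geach) condition; its first-order frame correspondent is ∀x ∀y ∀z ((xRy ∧ xR²z) → ∃w (yR²w ∧ zRw)).
A: satisfies the condition.
B: fails — uRv, uR²w but no w* with vR²w* and wRw*.
C: fails — w1Rw0, w1R²w0 but no w with w0R²w and w0Rw.
D: satisfies the condition.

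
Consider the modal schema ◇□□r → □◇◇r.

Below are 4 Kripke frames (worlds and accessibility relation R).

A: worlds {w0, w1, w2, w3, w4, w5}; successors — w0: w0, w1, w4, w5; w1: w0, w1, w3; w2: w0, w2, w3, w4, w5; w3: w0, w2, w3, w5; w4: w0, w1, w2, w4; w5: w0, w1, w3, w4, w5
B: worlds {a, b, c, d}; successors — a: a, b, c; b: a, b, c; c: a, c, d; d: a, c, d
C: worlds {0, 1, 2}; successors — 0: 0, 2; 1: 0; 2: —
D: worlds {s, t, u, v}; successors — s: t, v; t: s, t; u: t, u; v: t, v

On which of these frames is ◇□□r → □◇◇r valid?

A, B, D

This is the axiom for a generalized confluence (Geach) condition; its first-order frame correspondent is ∀x ∀y ∀z ((xRy ∧ xRz) → ∃w (yR²w ∧ zR²w)).
A: condition met.
B: condition met.
C: fails — 0R0, 0R2 but no w with 0R²w and 2R²w.
D: condition met.
Valid on: A, B, D.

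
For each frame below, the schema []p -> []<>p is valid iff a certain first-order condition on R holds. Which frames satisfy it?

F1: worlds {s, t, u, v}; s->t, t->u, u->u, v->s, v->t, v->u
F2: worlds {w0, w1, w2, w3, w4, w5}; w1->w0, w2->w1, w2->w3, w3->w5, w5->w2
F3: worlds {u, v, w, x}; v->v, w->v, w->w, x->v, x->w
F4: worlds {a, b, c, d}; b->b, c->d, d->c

F3

Frame correspondent (Sahlqvist): forall x forall z (xRz -> exists w (xRw & zRw)) — i.e. a generalized confluence (Geach) condition.
F1: fails — sRt but no w with sRw and tRw.
F2: fails — w1Rw0 but no w with w1Rw and w0Rw.
F3: holds.
F4: fails — cRd but no w with cRw and dRw.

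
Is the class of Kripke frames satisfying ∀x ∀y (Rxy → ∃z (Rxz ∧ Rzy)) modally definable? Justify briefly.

Yes: it is density, defined by the C4 schema □□r → □r.
Suppose □□r→□r is valid. Take Rxy and set V(r)={w : xR²w}. Then □□r at x, so □r at x, so r at y, i.e. ∃z(Rxz∧Rzy).

Definable; □□r → □r defines it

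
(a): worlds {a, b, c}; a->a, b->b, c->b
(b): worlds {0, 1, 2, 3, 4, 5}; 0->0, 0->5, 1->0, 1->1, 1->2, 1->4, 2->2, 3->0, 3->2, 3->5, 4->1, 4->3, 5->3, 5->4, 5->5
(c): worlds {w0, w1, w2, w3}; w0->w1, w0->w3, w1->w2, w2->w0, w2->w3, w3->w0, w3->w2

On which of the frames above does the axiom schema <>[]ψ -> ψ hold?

Frame correspondent (Sahlqvist): forall x forall y (Rxy -> Ryx) — i.e. symmetry.
(a): fails — Rcb but not Rbc.
(b): fails — R10 but not R01.
(c): fails — Rw1w2 but not Rw2w1.
Valid on no frame.

none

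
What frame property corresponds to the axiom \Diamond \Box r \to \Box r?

This is frame-equivalent to ◇r → □◇r (substitute ¬r for r and contrapose).
Suppose ◇r→□◇r is valid. Take Rxy, Rxz and set V(r)={y}. Then ◇r at x, so □◇r at x, so ◇r at z, so some w with Rzw has r; w=y, i.e. Rzy. By symmetry of the argument, Ryz.
Conversely, on a frame with the Euclidean property the schema holds at every world under every valuation.
Frame condition: \forall x \forall y \forall z (Rxy \wedge Rxz \to Ryz).

the Euclidean property: \forall x \forall y \forall z (Rxy \wedge Rxz \to Ryz)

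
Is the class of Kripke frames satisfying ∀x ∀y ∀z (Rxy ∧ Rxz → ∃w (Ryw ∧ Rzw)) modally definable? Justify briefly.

Yes — defined by ◇□p → □◇p

The condition is convergence. A defining modal formula is ◇□p → □◇p.
Suppose ◇□p→□◇p is valid. Take Rxy, Rxz and set V(p)={w : Ryw}. Then □p at y so ◇□p at x, so □◇p at x, so ◇p at z, giving w with Rzw and Ryw.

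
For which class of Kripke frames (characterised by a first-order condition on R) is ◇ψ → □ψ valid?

This schema is the CD axiom.
Its frame correspondent is partial functionality — ∀x ∀y ∀z (Rxy ∧ Rxz → y = z).

partial functionality: ∀x ∀y ∀z (Rxy ∧ Rxz → y = z)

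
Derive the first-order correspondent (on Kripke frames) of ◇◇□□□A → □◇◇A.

This is a Sahlqvist (Geach-type) schema ◇^2□^3A → □^1◇^2A.
Minimal-valuation argument: fix x; take any y with xR^2y and any z with xR^1z. Set V(A) to the set of worlds R-reachable from y in exactly 3 steps. Then □^3A holds at y, so the antecedent holds at x; validity forces ◇^2A at z, giving a w with zR^2w and yR^3w.
First-order correspondent: ∀x ∀y ∀z ((xR²y ∧ xRz) → ∃w (yR³w ∧ zR²w)).

∀x ∀y ∀z ((xR²y ∧ xRz) → ∃w (yR³w ∧ zR²w))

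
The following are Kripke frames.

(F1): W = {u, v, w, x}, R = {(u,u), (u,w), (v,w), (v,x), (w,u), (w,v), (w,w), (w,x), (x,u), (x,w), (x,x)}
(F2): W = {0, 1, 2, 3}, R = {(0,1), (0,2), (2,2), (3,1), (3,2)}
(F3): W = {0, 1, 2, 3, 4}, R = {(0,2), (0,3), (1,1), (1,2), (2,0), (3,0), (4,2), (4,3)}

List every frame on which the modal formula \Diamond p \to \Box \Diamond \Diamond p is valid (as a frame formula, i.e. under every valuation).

The schema corresponds to a generalized confluence (Geach) condition: \forall x \forall y \forall z ((xRy \wedge xRz) \to \exists w (y = w \wedge z R^2 w)).
(F1): condition met.
(F2): fails — 0R1, 0R1 but no w with 1=w and 1R²w.
(F3): fails — 1R1, 1R2 but no w with 1=w and 2R²w.

(F1)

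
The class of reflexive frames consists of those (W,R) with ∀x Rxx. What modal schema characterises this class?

□p → p

This is reflexivity; the standard corresponding axiom is T: □p → p.
Suppose □p→p is valid. At any x set V(p)={w : Rxw}. Then □p holds at x, so p holds at x, i.e. Rxx.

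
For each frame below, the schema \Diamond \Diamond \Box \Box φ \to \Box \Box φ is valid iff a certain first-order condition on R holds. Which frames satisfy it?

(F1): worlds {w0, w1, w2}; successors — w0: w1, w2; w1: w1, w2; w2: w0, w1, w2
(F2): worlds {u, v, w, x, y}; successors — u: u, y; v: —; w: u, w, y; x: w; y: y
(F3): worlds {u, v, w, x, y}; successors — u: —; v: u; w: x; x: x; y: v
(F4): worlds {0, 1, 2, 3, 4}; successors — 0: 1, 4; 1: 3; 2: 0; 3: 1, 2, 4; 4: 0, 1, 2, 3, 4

(F1)

This is the axiom for a generalized confluence (Geach) condition; its first-order frame correspondent is \forall x \forall y \forall z ((x R^2 y \wedge x R^2 z) \to \exists w (y R^2 w \wedge z = w)).
(F1): ✓.
(F2): fails — uR²y, uR²u but no t with yR²t and u=t.
(F3): fails — yR²u, yR²u but no t with uR²t and u=t.
(F4): fails — 0R²1, 0R²0 but no w with 1R²w and 0=w.
Valid on: (F1).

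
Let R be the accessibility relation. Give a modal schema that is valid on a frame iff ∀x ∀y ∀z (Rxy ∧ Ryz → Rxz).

The condition is transitivity. The 4 schema □p → □□p defines it.
Suppose □p→□□p is valid. Take Rxy, Ryz and set V(p)={w : Rxw}. Then □p at x, so □□p at x, so □p at y, so p at z, i.e. Rxz.

□p → □□p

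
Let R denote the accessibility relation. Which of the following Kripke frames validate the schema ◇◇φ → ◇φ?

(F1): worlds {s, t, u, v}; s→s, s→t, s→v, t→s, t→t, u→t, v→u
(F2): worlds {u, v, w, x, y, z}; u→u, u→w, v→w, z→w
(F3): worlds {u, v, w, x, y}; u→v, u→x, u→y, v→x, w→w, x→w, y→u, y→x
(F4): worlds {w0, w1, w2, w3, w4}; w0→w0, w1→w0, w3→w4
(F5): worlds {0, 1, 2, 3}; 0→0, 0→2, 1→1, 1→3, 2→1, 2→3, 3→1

(F2), (F4)

Frame correspondent (Sahlqvist): ∀x ∀y ∀z (Rxy ∧ Ryz → Rxz) — i.e. transitivity.
(F1): fails — Rut and Rts but not Rus.
(F2): ✓.
(F3): fails — Ryx and Rxw but not Ryw.
(F4): ✓.
(F5): fails — R02 and R23 but not R03.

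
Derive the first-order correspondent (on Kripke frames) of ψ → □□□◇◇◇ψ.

∀x ∀z (xR³z → ∃w (x = w ∧ zR³w))

This is a Sahlqvist (Geach-type) schema ◇^0□^0ψ → □^3◇^3ψ.
Minimal-valuation argument: fix x; take any y with xR^0y and any z with xR^3z. Set V(ψ) to the set of worlds R-reachable from y in exactly 0 steps. Then □^0ψ holds at y, so the antecedent holds at x; validity forces ◇^3ψ at z, giving a w with zR^3w and yR^0w.
First-order correspondent: ∀x ∀z (xR³z → ∃w (x = w ∧ zR³w)).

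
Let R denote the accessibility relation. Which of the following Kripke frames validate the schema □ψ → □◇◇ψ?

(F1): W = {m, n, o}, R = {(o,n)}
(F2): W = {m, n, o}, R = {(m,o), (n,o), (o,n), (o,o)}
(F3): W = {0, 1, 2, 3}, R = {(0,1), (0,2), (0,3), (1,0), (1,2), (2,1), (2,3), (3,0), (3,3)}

This is the axiom for a generalized confluence (Geach) condition; its first-order frame correspondent is ∀x ∀z (xRz → ∃w (xRw ∧ zR²w)).
(F1): fails — oRn but no w with oRw and nR²w.
(F2): satisfies the condition.
(F3): satisfies the condition.
Valid on: (F2), (F3).

(F2), (F3)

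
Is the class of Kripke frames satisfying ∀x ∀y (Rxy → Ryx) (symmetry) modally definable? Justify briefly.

Definable; p → □◇p defines it

This is a Sahlqvist condition; the B axiom p → □◇p defines it.
Suppose p→□◇p is valid. Take Rxy and set V(p)={x}. Then p at x, so □◇p at x, so ◇p at y, so some z with Ryz has p; z=x, i.e. Ryx.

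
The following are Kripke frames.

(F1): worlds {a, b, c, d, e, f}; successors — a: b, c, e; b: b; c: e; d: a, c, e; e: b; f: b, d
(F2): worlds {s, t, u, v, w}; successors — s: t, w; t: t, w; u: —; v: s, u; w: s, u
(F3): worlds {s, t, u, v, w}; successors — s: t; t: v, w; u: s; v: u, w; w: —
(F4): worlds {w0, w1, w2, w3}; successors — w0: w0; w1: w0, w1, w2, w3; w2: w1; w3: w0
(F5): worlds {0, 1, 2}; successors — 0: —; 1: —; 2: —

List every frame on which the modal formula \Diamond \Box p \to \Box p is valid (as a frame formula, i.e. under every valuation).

Frame correspondent (Sahlqvist): \forall x \forall y \forall z (Rxy \wedge Rxz \to Ryz) — i.e. the Euclidean property.
(F1): fails — Rab and Rae but not Rbe.
(F2): fails — Rsw and Rsw but not Rww.
(F3): fails — Rst and Rst but not Rtt.
(F4): fails — Rw1w2 and Rw1w2 but not Rw2w2.
(F5): ✓.
Valid on: (F5).

(F5)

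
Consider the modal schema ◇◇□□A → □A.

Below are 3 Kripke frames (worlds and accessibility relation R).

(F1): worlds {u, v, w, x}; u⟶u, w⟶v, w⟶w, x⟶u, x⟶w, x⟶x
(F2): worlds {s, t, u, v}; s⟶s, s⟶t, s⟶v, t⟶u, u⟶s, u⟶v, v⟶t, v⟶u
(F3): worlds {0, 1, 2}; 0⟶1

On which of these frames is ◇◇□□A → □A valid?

(F3)

This is the axiom for a generalized confluence (Geach) condition; its first-order frame correspondent is ∀x ∀y ∀z ((xR²y ∧ xRz) → ∃w (yR²w ∧ z = w)).
(F1): fails — wR²v, wRv but no t with vR²t and v=t.
(F2): fails — sR²t, sRt but no w with tR²w and t=w.
(F3): ✓.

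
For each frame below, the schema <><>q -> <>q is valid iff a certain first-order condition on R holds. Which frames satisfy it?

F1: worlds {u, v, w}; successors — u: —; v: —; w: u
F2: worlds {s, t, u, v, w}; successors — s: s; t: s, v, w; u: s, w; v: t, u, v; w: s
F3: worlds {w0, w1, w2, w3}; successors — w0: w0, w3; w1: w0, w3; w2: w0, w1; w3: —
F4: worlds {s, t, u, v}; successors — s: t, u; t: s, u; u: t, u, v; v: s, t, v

Frame correspondent (Sahlqvist): forall x forall y forall z (Rxy & Ryz -> Rxz) — i.e. transitivity.
F1: holds.
F2: fails — Rtv and Rvt but not Rtt.
F3: fails — Rw2w0 and Rw0w3 but not Rw2w3.
F4: fails — Ruv and Rvs but not Rus.
Valid on: F1.

F1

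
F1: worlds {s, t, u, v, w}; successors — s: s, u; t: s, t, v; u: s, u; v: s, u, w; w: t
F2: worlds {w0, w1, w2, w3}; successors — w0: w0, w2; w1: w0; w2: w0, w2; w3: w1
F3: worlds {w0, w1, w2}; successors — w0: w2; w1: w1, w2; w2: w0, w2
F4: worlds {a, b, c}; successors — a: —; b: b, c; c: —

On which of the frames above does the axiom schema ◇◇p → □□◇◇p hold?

F2

The schema corresponds to a generalized confluence (Geach) condition: ∀x ∀y ∀z ((xR²y ∧ xR²z) → ∃w (y = w ∧ zR²w)).
F1: fails — tR²t, tR²s but no w* with t=w* and sR²w*.
F2: condition met.
F3: fails — w1R²w1, w1R²w0 but no w with w1=w and w0R²w.
F4: fails — bR²b, bR²c but no w with b=w and cR²w.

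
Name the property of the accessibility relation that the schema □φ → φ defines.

This is the T axiom.
Its frame correspondent is reflexivity — ∀x Rxx.

reflexivity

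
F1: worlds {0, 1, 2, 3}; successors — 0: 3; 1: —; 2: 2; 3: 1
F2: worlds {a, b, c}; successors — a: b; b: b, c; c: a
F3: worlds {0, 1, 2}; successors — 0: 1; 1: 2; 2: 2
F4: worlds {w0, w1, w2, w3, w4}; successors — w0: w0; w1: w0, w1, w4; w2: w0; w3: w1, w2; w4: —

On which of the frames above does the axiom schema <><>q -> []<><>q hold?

F3

The schema corresponds to a generalized confluence (Geach) condition: forall x forall y forall z ((x R^2 y & xRz) -> exists w (y = w & z R^2 w)).
F1: fails — 0R²1, 0R3 but no w with 1=w and 3R²w.
F2: fails — bR²a, bRc but no w with a=w and cR²w.
F3: satisfies the condition.
F4: fails — w1R²w0, w1Rw4 but no w with w0=w and w4R²w.
Valid on: F3.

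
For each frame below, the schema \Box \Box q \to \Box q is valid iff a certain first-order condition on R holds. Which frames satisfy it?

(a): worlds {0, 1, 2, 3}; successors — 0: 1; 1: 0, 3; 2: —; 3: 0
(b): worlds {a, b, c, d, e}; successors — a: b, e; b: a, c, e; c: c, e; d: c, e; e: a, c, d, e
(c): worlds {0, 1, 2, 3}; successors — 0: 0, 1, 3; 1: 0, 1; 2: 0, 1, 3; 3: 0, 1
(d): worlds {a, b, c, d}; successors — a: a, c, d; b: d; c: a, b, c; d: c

(c)

The schema corresponds to density: \forall x \forall y (Rxy \to \exists z (Rxz \wedge Rzy)).
(a): fails — R01 but no z with R0z and Rz1.
(b): fails — Rab but no z with Raz and Rzb.
(c): holds.
(d): fails — Rbd but no z with Rbz and Rzd.
Valid on: (c).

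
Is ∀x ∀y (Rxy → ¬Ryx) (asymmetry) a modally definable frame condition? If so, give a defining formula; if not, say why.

If a class were modally definable it would be closed under surjective bounded morphisms (Goldblatt–Thomason).
The 4-cycle (worlds s,t,u,v with s→t→u→v→s) is asymmetric. Mapping every world to a single reflexive point • is a surjective bounded morphism, and the reflexive point is not asymmetric (R•• but asymmetry requires ¬R••).
So the class is not modally definable.

Not definable by any modal formula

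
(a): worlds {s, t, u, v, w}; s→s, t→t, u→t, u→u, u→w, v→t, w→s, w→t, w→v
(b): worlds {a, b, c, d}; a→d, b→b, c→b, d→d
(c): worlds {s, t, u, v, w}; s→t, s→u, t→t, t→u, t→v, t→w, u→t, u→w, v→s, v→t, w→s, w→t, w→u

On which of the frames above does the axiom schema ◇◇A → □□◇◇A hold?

(b)

This is the axiom for a generalized confluence (Geach) condition; its first-order frame correspondent is ∀x ∀y ∀z ((xR²y ∧ xR²z) → ∃w (y = w ∧ zR²w)).
(a): fails — uR²s, uR²t but no w* with s=w* and tR²w*.
(b): condition met.
(c): fails — tR²s, tR²s but no w* with s=w* and sR²w*.
Valid on: (b).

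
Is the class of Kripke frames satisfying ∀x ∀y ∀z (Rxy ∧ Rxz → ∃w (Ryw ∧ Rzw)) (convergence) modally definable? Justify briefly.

The condition is convergence. A defining modal formula is ◇□r → □◇r.
Suppose ◇□r→□◇r is valid. Take Rxy, Rxz and set V(r)={w : Ryw}. Then □r at y so ◇□r at x, so □◇r at x, so ◇r at z, giving w with Rzw and Ryw.

Yes — defined by ◇□r → □◇r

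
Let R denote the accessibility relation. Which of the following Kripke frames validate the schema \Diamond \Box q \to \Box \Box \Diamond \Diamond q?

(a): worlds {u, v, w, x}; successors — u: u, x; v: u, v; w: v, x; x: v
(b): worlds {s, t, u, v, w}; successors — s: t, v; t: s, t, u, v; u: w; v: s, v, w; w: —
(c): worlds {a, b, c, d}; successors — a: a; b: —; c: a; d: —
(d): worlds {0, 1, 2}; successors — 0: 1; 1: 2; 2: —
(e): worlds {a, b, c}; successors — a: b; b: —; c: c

(a), (c), (e)

The schema corresponds to a generalized confluence (Geach) condition: \forall x \forall y \forall z ((xRy \wedge x R^2 z) \to \exists w (yRw \wedge z R^2 w)).
(a): ✓.
(b): fails — sRt, sR²u but no w* with tRw* and uR²w*.
(c): ✓.
(d): fails — 0R1, 0R²2 but no w with 1Rw and 2R²w.
(e): ✓.
Valid on: (a), (c), (e).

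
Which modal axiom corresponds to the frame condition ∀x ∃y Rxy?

The condition is seriality. The D schema □q → ◇q defines it.
Suppose □q→◇q is valid. At any x set V(q)=W. Then □q at x, so ◇q at x, so x has a successor.

□q → ◇q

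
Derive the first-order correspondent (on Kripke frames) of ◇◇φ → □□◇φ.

∀x ∀y ∀z ((xR²y ∧ xR²z) → ∃w (y = w ∧ zRw))

This is a Sahlqvist (Geach-type) schema ◇^2□^0φ → □^2◇^1φ.
Minimal-valuation argument: fix x; take any y with xR^2y and any z with xR^2z. Set V(φ) to the set of worlds R-reachable from y in exactly 0 steps. Then □^0φ holds at y, so the antecedent holds at x; validity forces ◇^1φ at z, giving a w with zR^1w and yR^0w.
First-order correspondent: ∀x ∀y ∀z ((xR²y ∧ xR²z) → ∃w (y = w ∧ zRw)).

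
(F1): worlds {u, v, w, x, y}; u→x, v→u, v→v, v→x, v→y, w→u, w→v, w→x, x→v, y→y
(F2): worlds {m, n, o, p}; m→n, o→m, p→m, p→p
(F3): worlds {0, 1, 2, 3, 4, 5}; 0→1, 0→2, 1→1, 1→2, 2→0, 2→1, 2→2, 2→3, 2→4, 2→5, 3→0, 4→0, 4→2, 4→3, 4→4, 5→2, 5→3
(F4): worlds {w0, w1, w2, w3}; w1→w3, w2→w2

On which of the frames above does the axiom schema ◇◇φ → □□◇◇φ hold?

The schema corresponds to a generalized confluence (Geach) condition: ∀x ∀y ∀z ((xR²y ∧ xR²z) → ∃w (y = w ∧ zR²w)).
(F1): fails — vR²u, vR²u but no t with u=t and uR²t.
(F2): fails — oR²n, oR²n but no w with n=w and nR²w.
(F3): fails — 0R²0, 0R²3 but no w with 0=w and 3R²w.
(F4): holds.
Valid on: (F4).

(F4)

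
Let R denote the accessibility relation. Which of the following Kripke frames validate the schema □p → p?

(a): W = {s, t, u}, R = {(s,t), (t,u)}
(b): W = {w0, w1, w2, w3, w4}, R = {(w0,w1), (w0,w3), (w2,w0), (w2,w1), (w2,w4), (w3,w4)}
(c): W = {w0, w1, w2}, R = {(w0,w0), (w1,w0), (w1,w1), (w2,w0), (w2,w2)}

Frame correspondent (Sahlqvist): ∀x Rxx — i.e. reflexivity.
(a): fails — world s does not see itself.
(b): fails — world w0 does not see itself.
(c): holds.

(c)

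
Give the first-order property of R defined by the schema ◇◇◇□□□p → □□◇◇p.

This is a Sahlqvist (Geach-type) schema ◇^3□^3p → □^2◇^2p.
First-order correspondent: ∀x ∀y ∀z ((xR³y ∧ xR²z) → ∃w (yR³w ∧ zR²w)).

∀x ∀y ∀z ((xR³y ∧ xR²z) → ∃w (yR³w ∧ zR²w))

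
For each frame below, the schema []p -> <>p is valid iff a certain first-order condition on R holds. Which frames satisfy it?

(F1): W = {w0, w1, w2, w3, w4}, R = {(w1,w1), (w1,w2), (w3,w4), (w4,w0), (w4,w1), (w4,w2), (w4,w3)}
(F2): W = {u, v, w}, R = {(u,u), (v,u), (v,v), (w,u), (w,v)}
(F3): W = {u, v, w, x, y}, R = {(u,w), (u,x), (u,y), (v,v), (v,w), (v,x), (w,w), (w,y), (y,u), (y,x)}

This is the axiom for seriality; its first-order frame correspondent is forall x exists y Rxy.
(F1): fails — world w0 has no successor.
(F2): holds.
(F3): fails — world x has no successor.
Valid on: (F2).

(F2)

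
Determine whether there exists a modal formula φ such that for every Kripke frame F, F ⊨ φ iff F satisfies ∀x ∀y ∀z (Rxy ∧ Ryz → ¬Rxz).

If a class were modally definable it would be closed under surjective bounded morphisms (Goldblatt–Thomason).
The 3-cycle (worlds 0,1,2 with 0→1→2→0) is intransitive. Mapping every world to a single reflexive point • is a surjective bounded morphism; the reflexive point is not intransitive (R••∧R•• but R••).
So no modal formula (or set of formulas) defines exactly the intransitive frames.

No — not modally definable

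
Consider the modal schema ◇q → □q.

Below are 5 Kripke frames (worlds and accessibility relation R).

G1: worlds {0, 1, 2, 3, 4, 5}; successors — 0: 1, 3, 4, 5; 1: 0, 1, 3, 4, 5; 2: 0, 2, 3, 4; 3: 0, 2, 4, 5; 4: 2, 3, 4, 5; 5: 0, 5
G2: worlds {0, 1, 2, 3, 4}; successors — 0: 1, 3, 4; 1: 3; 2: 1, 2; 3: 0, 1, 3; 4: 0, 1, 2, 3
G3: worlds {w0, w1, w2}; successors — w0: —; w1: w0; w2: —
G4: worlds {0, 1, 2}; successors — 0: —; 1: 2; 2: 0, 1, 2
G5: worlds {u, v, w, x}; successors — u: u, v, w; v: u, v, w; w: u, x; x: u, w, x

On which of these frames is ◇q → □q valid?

Frame correspondent (Sahlqvist): ∀x ∀y ∀z (Rxy ∧ Rxz → y = z) — i.e. partial functionality.
G1: fails — 0 sees both 1 and 3.
G2: fails — 0 sees both 1 and 3.
G3: condition met.
G4: fails — 2 sees both 0 and 1.
G5: fails — u sees both u and v.
Valid on: G3.

G3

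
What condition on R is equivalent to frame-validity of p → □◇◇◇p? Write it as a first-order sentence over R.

∀x ∀z (xRz → ∃w (x = w ∧ zR³w))

This is a Sahlqvist (Geach-type) schema ◇^0□^0p → □^1◇^3p.
First-order correspondent: ∀x ∀z (xRz → ∃w (x = w ∧ zR³w)).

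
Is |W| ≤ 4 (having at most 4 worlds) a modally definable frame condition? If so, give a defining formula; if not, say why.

If a class were modally definable it would be closed under disjoint unions (Goldblatt–Thomason).
Any modal formula valid on each of 5 disjoint one-world frames is valid on their disjoint union (validity is preserved under disjoint unions). Each one-world frame has |W|=1≤4, but the union has |W|=5.
Hence having at most 4 worlds is not modally definable.

No — not modally definable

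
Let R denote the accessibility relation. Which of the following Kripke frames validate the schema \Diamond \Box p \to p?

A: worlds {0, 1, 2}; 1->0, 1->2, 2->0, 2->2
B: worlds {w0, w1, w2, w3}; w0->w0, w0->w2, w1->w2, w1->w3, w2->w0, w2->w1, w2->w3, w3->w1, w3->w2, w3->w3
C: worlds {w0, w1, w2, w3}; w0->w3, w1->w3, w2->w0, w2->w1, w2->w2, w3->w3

B

This is the axiom for symmetry; its first-order frame correspondent is \forall x \forall y (Rxy \to Ryx).
A: fails — R12 but not R21.
B: satisfies the condition.
C: fails — Rw1w3 but not Rw3w1.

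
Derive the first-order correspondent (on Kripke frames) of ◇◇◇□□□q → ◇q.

This is a Sahlqvist (Geach-type) schema ◇^3□^3q → □^0◇^1q.
Minimal-valuation argument: fix x; take any y with xR^3y and any z with xR^0z. Set V(q) to the set of worlds R-reachable from y in exactly 3 steps. Then □^3q holds at y, so the antecedent holds at x; validity forces ◇^1q at z, giving a w with zR^1w and yR^3w.
First-order correspondent: ∀x ∀y (xR³y → ∃w (yR³w ∧ xRw)).

∀x ∀y (xR³y → ∃w (yR³w ∧ xRw))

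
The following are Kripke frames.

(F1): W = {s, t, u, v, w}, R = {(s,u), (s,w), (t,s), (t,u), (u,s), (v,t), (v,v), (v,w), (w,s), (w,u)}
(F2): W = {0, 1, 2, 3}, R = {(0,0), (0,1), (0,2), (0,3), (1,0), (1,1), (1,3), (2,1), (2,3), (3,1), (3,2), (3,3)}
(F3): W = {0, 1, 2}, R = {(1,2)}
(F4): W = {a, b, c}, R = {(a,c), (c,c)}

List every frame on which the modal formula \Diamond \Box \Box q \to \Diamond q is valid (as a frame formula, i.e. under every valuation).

(F1), (F2), (F4)

This is the axiom for a generalized confluence (Geach) condition; its first-order frame correspondent is \forall x \forall y (xRy \to \exists w (y R^2 w \wedge xRw)).
(F1): satisfies the condition.
(F2): satisfies the condition.
(F3): fails — 1R2 but no w with 2R²w and 1Rw.
(F4): satisfies the condition.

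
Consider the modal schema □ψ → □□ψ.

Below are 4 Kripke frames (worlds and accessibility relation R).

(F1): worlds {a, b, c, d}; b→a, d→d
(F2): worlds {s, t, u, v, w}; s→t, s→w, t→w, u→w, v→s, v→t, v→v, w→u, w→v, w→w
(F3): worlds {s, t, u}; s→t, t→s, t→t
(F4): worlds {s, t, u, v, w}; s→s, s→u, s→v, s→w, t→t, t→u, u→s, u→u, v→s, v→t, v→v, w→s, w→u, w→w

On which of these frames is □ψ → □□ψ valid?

(F1)

Frame correspondent (Sahlqvist): ∀x ∀y ∀z (Rxy ∧ Ryz → Rxz) — i.e. transitivity.
(F1): satisfies the condition.
(F2): fails — Ruw and Rwu but not Ruu.
(F3): fails — Rst and Rts but not Rss.
(F4): fails — Rus and Rsv but not Ruv.
Valid on: (F1).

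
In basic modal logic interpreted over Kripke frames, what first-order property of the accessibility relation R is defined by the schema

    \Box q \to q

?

reflexivity

Suppose □q→q is valid. At any x set V(q)={w : Rxw}. Then □q holds at x, so q holds at x, i.e. Rxx.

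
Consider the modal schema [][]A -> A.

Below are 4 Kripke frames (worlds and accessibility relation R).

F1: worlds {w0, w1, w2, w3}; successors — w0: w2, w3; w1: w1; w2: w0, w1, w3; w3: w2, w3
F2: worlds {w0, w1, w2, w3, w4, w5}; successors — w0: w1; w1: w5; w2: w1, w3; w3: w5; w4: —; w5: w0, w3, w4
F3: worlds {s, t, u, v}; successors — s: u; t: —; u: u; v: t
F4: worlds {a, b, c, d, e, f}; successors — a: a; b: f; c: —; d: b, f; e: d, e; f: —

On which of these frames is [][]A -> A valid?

F1

Frame correspondent (Sahlqvist): forall x exists w (x R^2 w & x = w) — i.e. a generalized confluence (Geach) condition.
F1: ✓.
F2: fails — at w0 but no w with w0R²w and w0=w.
F3: fails — at s but no w with sR²w and s=w.
F4: fails — at b but no w with bR²w and b=w.
Valid on: F1.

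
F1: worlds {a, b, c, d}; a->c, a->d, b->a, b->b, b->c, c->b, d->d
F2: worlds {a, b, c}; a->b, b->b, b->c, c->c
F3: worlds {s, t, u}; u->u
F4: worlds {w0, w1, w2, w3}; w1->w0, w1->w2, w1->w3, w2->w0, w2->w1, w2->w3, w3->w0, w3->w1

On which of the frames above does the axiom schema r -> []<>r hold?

Frame correspondent (Sahlqvist): forall x forall y (Rxy -> Ryx) — i.e. symmetry.
F1: fails — Rba but not Rab.
F2: fails — Rab but not Rba.
F3: ✓.
F4: fails — Rw1w0 but not Rw0w1.

F3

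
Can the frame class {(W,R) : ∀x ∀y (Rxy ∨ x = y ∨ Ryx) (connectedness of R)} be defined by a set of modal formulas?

Any modally definable frame class is closed under disjoint unions.
Take 3 disjoint single-world reflexive frames: each is trivially connected, but their disjoint union has 3 worlds with no edge between distinct components, so it is not connected.
So no modal formula (or set of formulas) defines exactly the connected frames.

No — not modally definable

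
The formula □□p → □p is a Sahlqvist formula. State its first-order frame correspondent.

This is the C4 axiom.
Its frame correspondent is density — ∀x ∀y (Rxy → ∃z (Rxz ∧ Rzy)).

density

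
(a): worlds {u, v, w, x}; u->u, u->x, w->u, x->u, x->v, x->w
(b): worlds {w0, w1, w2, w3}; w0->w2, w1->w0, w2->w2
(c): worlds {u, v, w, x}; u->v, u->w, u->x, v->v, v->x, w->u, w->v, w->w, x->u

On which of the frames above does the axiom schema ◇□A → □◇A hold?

The schema corresponds to convergence: ∀x ∀y ∀z (Rxy ∧ Rxz → ∃w (Ryw ∧ Rzw)).
(a): fails — Rxw and Rxv but w and v have no common successor.
(b): holds.
(c): fails — Ruv and Rux but v and x have no common successor.
Valid on: (b).

(b)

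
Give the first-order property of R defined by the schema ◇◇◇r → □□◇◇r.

This is a Sahlqvist (Geach-type) schema ◇^3□^0r → □^2◇^2r.
Minimal-valuation argument: fix x; take any y with xR^3y and any z with xR^2z. Set V(r) to the set of worlds R-reachable from y in exactly 0 steps. Then □^0r holds at y, so the antecedent holds at x; validity forces ◇^2r at z, giving a w with zR^2w and yR^0w.
First-order correspondent: ∀x ∀y ∀z ((xR³y ∧ xR²z) → ∃w (y = w ∧ zR²w)).

∀x ∀y ∀z ((xR³y ∧ xR²z) → ∃w (y = w ∧ zR²w))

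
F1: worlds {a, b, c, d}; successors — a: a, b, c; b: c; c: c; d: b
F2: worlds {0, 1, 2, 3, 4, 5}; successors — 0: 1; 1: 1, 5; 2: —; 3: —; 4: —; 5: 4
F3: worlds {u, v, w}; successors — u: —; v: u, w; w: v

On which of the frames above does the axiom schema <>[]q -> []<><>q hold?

The schema corresponds to a generalized confluence (Geach) condition: forall x forall y forall z ((xRy & xRz) -> exists w (yRw & z R^2 w)).
F1: satisfies the condition.
F2: fails — 1R1, 1R5 but no w with 1Rw and 5R²w.
F3: fails — vRu, vRu but no t with uRt and uR²t.
Valid on: F1.

F1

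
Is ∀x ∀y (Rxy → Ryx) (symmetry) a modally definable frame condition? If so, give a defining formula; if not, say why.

Definable; r → □◇r defines it

This is a Sahlqvist condition; the B axiom r → □◇r defines it.
Suppose r→□◇r is valid. Take Rxy and set V(r)={x}. Then r at x, so □◇r at x, so ◇r at y, so some z with Ryz has r; z=x, i.e. Ryx.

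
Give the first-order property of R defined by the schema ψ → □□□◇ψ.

∀x ∀z (xR³z → ∃w (x = w ∧ zRw))

This is a Sahlqvist (Geach-type) schema ◇^0□^0ψ → □^3◇^1ψ.
Minimal-valuation argument: fix x; take any y with xR^0y and any z with xR^3z. Set V(ψ) to the set of worlds R-reachable from y in exactly 0 steps. Then □^0ψ holds at y, so the antecedent holds at x; validity forces ◇^1ψ at z, giving a w with zR^1w and yR^0w.
First-order correspondent: ∀x ∀z (xR³z → ∃w (x = w ∧ zRw)).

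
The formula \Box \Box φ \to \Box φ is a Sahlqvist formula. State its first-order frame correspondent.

density

Suppose □□φ→□φ is valid. Take Rxy and set V(φ)={w : xR²w}. Then □□φ at x, so □φ at x, so φ at y, i.e. ∃z(Rxz∧Rzy).
Conversely, any frame satisfying \forall x \forall y (Rxy \to \exists z (Rxz \wedge Rzy)) validates the schema.
Frame condition: \forall x \forall y (Rxy \to \exists z (Rxz \wedge Rzy)).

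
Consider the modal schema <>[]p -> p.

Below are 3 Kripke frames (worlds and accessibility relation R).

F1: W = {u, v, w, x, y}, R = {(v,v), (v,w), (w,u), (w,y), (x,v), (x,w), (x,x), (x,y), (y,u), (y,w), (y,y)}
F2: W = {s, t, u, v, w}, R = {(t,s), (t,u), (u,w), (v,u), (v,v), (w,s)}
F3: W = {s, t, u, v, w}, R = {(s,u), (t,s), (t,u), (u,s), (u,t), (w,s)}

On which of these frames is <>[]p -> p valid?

This is the axiom for symmetry; its first-order frame correspondent is forall x forall y (Rxy -> Ryx).
F1: fails — Rxw but not Rwx.
F2: fails — Ruw but not Rwu.
F3: fails — Rts but not Rst.
Valid on no frame.

none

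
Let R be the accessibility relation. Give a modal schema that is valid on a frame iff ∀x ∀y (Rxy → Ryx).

ψ → □◇ψ

This is symmetry; the standard corresponding axiom is B: ψ → □◇ψ.
Suppose ψ→□◇ψ is valid. Take Rxy and set V(ψ)={x}. Then ψ at x, so □◇ψ at x, so ◇ψ at y, so some z with Ryz has ψ; z=x, i.e. Ryx.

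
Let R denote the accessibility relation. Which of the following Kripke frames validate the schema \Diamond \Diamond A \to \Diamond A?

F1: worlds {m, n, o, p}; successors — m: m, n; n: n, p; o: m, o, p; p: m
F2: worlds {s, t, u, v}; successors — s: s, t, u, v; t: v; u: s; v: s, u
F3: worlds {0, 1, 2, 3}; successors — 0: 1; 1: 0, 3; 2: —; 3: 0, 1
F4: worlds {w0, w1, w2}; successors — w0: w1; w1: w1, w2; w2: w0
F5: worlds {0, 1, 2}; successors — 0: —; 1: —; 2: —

This is the axiom for transitivity; its first-order frame correspondent is \forall x \forall y \forall z (Rxy \wedge Ryz \to Rxz).
F1: fails — Rom and Rmn but not Ron.
F2: fails — Rtv and Rvu but not Rtu.
F3: fails — R10 and R01 but not R11.
F4: fails — Rw1w2 and Rw2w0 but not Rw1w0.
F5: satisfies the condition.

F5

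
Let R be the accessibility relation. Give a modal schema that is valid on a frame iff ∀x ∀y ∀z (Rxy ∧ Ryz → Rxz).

□q → □□q

A defining formula is □q → □□q (the 4 axiom).
Suppose □q→□□q is valid. Take Rxy, Ryz and set V(q)={w : Rxw}. Then □q at x, so □□q at x, so □q at y, so q at z, i.e. Rxz.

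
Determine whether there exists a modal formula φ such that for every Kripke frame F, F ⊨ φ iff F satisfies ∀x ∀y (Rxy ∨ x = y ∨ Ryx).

No — not modally definable

Modal frame validity is preserved under disjoint unions.
Take 4 disjoint single-world reflexive frames: each is trivially connected, but their disjoint union has 4 worlds with no edge between distinct components, so it is not connected.
Hence connectedness of R is not modally definable.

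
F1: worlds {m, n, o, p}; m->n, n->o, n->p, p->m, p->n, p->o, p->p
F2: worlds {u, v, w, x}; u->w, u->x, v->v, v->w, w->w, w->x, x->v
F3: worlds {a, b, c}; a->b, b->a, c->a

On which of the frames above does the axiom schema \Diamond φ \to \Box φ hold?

This is the axiom for partial functionality; its first-order frame correspondent is \forall x \forall y \forall z (Rxy \wedge Rxz \to y = z).
F1: fails — n sees both o and p.
F2: fails — u sees both w and x.
F3: ✓.
Valid on: F3.

F3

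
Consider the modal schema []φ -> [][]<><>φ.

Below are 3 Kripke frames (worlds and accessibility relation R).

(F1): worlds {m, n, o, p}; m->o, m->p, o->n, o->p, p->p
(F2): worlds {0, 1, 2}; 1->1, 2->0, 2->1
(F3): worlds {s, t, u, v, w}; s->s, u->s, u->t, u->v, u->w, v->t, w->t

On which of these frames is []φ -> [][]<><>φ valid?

(F2)

Frame correspondent (Sahlqvist): forall x forall z (x R^2 z -> exists w (xRw & z R^2 w)) — i.e. a generalized confluence (Geach) condition.
(F1): fails — mR²n but no w with mRw and nR²w.
(F2): condition met.
(F3): fails — uR²t but no w* with uRw* and tR²w*.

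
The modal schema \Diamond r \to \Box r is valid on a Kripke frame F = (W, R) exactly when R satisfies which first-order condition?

partial functionality

Suppose ◇r→□r is valid. Take Rxy, Rxz and set V(r)={y}. Then ◇r at x, so □r at x, so r at z, i.e. z=y.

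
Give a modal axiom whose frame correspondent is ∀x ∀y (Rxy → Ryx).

r → □◇r

A defining formula is r → □◇r (the B axiom).
Suppose r→□◇r is valid. Take Rxy and set V(r)={x}. Then r at x, so □◇r at x, so ◇r at y, so some z with Ryz has r; z=x, i.e. Ryx.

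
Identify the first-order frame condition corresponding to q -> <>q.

reflexivity

This schema is equivalent to the T axiom □q → q.
Its frame correspondent is reflexivity — forall x Rxx.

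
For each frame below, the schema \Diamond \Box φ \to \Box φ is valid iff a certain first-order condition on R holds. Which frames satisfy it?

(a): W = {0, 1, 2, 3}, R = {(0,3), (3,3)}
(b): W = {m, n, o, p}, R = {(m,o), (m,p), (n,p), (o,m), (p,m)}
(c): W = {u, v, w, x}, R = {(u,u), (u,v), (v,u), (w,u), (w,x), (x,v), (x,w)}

(a)

Frame correspondent (Sahlqvist): \forall x \forall y \forall z ((xRy \wedge xRz) \to \exists w (yRw \wedge z = w)) — i.e. a generalized confluence (Geach) condition.
(a): condition met.
(b): fails — mRo, mRo but no w with oRw and o=w.
(c): fails — uRv, uRv but no t with vRt and v=t.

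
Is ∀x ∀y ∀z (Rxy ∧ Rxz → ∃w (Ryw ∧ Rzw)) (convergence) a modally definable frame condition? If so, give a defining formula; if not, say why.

This is a Sahlqvist condition; the .2 axiom ◇□r → □◇r defines it.
Suppose ◇□r→□◇r is valid. Take Rxy, Rxz and set V(r)={w : Ryw}. Then □r at y so ◇□r at x, so □◇r at x, so ◇r at z, giving w with Rzw and Ryw.

Definable; ◇□r → □◇r defines it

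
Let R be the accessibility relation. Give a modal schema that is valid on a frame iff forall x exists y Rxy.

This is seriality; the standard corresponding axiom is D: □p → ◇p.
Suppose □p→◇p is valid. At any x set V(p)=W. Then □p at x, so ◇p at x, so x has a successor.

□p → ◇p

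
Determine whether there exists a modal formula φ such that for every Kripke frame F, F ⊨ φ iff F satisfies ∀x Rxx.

Yes: it is reflexivity, defined by the T schema □q → q.

Yes, by □q → q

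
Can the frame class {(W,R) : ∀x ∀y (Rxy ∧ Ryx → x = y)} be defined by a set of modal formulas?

Modal frame validity is preserved under surjective bounded morphisms.
The 6-cycle (worlds s,t,u,v,w,x with s→t→u→v→w→x→s) is antisymmetric. Sending even-indexed worlds to a and odd-indexed worlds to b is a surjective bounded morphism onto the two-world frame with a↔b, which is not antisymmetric.
Hence antisymmetry is not modally definable.

Not modally definable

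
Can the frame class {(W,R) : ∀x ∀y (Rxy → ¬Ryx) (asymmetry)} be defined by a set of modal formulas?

If a class were modally definable it would be closed under surjective bounded morphisms (Goldblatt–Thomason).
The 4-cycle (worlds s,t,u,v with s→t→u→v→s) is asymmetric. Mapping every world to a single reflexive point • is a surjective bounded morphism, and the reflexive point is not asymmetric (R•• but asymmetry requires ¬R••).
So the class is not modally definable.

No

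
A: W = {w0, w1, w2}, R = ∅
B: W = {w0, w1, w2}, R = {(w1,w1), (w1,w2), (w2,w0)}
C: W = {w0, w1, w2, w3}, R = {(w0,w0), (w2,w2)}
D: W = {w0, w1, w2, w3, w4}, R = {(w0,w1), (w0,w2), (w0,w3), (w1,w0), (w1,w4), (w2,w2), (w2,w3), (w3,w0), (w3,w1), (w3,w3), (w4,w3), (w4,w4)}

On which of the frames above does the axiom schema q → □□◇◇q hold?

Frame correspondent (Sahlqvist): ∀x ∀z (xR²z → ∃w (x = w ∧ zR²w)) — i.e. a generalized confluence (Geach) condition.
A: holds.
B: fails — w1R²w0 but no w with w1=w and w0R²w.
C: holds.
D: fails — w0R²w1 but no w with w0=w and w1R²w.

A, C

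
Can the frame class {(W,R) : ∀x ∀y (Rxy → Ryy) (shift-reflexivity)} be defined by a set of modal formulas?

Yes: it is shift-reflexivity, defined by the T□ schema □(□r → r).
Suppose □(□r→r) is valid. Take Rxy and set V(r)={w : Ryw}. Then at y, □r holds; since □(□r→r) at x, □r→r at y, so r at y, i.e. Ryy.

Yes, by □(□r → r)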